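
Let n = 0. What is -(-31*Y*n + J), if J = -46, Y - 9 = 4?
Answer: 46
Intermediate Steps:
Y = 13 (Y = 9 + 4 = 13)
-(-31*Y*n + J) = -(-403*0 - 46) = -(-31*0 - 46) = -(0 - 46) = -1*(-46) = 46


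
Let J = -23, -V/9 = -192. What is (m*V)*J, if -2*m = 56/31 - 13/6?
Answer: -221904/31 ≈ -7158.2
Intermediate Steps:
V = 1728 (V = -9*(-192) = 1728)
m = 67/372 (m = -(56/31 - 13/6)/2 = -1/2*(-67/186) = 67/372 ≈ 0.18011)
(m*V)*J = ((67/372)*1728)*(-23) = (9648/31)*(-23) = -221904/31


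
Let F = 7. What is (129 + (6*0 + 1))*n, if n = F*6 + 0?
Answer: 5460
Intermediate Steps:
n = 42 (n = 7*6 + 0 = 42 + 0 = 42)
(129 + (6*0 + 1))*n = (129 + (6*0 + 1))*42 = (129 + (0 + 1))*42 = (129 + 1)*42 = 130*42 = 5460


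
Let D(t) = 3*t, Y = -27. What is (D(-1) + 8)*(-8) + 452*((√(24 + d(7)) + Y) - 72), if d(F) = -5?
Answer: -44788 + 452*√19 ≈ -42818.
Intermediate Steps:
(D(-1) + 8)*(-8) + 452*((√(24 + d(7)) + Y) - 72) = (3*(-1) + 8)*(-8) + 452*((√(24 - 5) - 27) - 72) = (-3 + 8)*(-8) + 452*((√19 - 27) - 72) = 5*(-8) + 452*((-27 + √19) - 72) = -40 + 452*(-99 + √19) = -40 + (-44748 + 452*√19) = -44788 + 452*√19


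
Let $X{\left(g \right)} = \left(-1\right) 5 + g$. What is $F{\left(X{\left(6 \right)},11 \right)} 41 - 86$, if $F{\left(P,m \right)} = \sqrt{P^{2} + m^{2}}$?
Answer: $-86 + 41 \sqrt{122} \approx 366.86$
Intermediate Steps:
$X{\left(g \right)} = -5 + g$
$F{\left(X{\left(6 \right)},11 \right)} 41 - 86 = \sqrt{\left(-5 + 6\right)^{2} + 11^{2}} \cdot 41 - 86 = \sqrt{1^{2} + 121} \cdot 41 - 86 = \sqrt{1 + 121} \cdot 41 - 86 = \sqrt{122} \cdot 41 - 86 = 41 \sqrt{122} - 86 = -86 + 41 \sqrt{122}$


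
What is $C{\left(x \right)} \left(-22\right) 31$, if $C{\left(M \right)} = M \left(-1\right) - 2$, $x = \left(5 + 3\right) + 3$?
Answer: $8866$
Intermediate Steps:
$x = 11$ ($x = 8 + 3 = 11$)
$C{\left(M \right)} = -2 - M$ ($C{\left(M \right)} = - M - 2 = -2 - M$)
$C{\left(x \right)} \left(-22\right) 31 = \left(-2 - 11\right) \left(-22\right) 31 = \left(-13\right) \left(-22\right) 31 = 286 \cdot 31 = 8866$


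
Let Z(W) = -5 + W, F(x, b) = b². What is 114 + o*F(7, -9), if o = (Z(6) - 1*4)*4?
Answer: -858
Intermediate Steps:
o = -12 (o = ((-5 + 6) - 1*4)*4 = (1 - 4)*4 = -3*4 = -12)
114 + o*F(7, -9) = 114 - 12*(-9)² = 114 - 12*81 = 114 - 972 = -858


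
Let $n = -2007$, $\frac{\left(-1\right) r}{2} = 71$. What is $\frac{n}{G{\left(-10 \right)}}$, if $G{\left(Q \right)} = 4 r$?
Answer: $\frac{2007}{568} \approx 3.5335$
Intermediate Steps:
$r = -142$ ($r = \left(-2\right) 71 = -142$)
$G{\left(Q \right)} = -568$ ($G{\left(Q \right)} = 4 \left(-142\right) = -568$)
$\frac{n}{G{\left(-10 \right)}} = - \frac{2007}{-568} = \left(-2007\right) \left(- \frac{1}{568}\right) = \frac{2007}{568}$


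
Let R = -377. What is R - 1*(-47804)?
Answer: 47427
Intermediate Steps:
R - 1*(-47804) = -377 - 1*(-47804) = -377 + 47804 = 47427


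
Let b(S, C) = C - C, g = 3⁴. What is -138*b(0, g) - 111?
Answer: -111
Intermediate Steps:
g = 81
b(S, C) = 0
-138*b(0, g) - 111 = -138*0 - 111 = 0 - 111 = -111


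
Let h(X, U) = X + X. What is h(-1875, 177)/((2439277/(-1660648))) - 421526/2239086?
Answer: 6971361555151649/2730875490411 ≈ 2552.8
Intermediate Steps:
h(X, U) = 2*X
h(-1875, 177)/((2439277/(-1660648))) - 421526/2239086 = (2*(-1875))/((2439277/(-1660648))) - 421526/2239086 = -3750/(2439277*(-1/1660648)) - 421526*1/2239086 = -3750/(-2439277/1660648) - 210763/1119543 = -3750*(-1660648/2439277) - 210763/1119543 = 6227430000/2439277 - 210763/1119543 = 6971361555151649/2730875490411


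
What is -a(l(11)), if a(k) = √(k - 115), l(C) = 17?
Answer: -7*I*√2 ≈ -9.8995*I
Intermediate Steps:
a(k) = √(-115 + k)
-a(l(11)) = -√(-115 + 17) = -√(-98) = -7*I*√2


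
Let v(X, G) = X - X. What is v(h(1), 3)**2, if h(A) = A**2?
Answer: 0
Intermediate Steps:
v(X, G) = 0
v(h(1), 3)**2 = 0**2 = 0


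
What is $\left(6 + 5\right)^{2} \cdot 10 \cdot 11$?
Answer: $13310$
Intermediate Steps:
$\left(6 + 5\right)^{2} \cdot 10 \cdot 11 = 11^{2} \cdot 10 \cdot 11 = 121 \cdot 10 \cdot 11 = 1210 \cdot 11 = 13310$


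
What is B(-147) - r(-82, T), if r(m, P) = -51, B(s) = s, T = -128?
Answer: -96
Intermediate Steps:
B(-147) - r(-82, T) = -147 - 1*(-51) = -147 + 51 = -96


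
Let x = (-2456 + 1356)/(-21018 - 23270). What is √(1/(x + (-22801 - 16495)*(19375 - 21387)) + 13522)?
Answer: √10362051087022144213061475810/875391648019 ≈ 116.28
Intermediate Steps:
x = 275/11072 (x = -1100/(-44288) = -1100*(-1/44288) = 275/11072 ≈ 0.024837)
√(1/(x + (-22801 - 16495)*(19375 - 21387)) + 13522) = √(1/(275/11072 + (-22801 - 16495)*(19375 - 21387)) + 13522) = √(1/(275/11072 - 39296*(-2012)) + 13522) = √(1/(275/11072 + 79063552) + 13522) = √(1/(875391648019/11072) + 13522) = √(11072/875391648019 + 13522) = √(11837045864523990/875391648019) = √10362051087022144213061475810/875391648019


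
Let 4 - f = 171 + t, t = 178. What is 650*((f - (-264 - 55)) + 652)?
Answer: 406900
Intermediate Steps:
f = -345 (f = 4 - (171 + 178) = 4 - 1*349 = 4 - 349 = -345)
650*((f - (-264 - 55)) + 652) = 650*((-345 - (-264 - 55)) + 652) = 650*((-345 - 1*(-319)) + 652) = 650*((-345 + 319) + 652) = 650*(-26 + 652) = 650*626 = 406900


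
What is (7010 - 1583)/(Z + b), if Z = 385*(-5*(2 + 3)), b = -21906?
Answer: -5427/31531 ≈ -0.17212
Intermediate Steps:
Z = -9625 (Z = 385*(-5*5) = 385*(-25) = -9625)
(7010 - 1583)/(Z + b) = (7010 - 1583)/(-9625 - 21906) = 5427/(-31531) = 5427*(-1/31531) = -5427/31531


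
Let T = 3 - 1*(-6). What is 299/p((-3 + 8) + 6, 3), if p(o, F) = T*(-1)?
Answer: -299/9 ≈ -33.222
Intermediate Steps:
T = 9 (T = 3 + 6 = 9)
p(o, F) = -9 (p(o, F) = 9*(-1) = -9)
299/p((-3 + 8) + 6, 3) = 299/(-9) = 299*(-⅑) = -299/9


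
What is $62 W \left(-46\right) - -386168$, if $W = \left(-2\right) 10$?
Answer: $443208$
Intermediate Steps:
$W = -20$
$62 W \left(-46\right) - -386168 = 62 \left(-20\right) \left(-46\right) - -386168 = \left(-1240\right) \left(-46\right) + 386168 = 57040 + 386168 = 443208$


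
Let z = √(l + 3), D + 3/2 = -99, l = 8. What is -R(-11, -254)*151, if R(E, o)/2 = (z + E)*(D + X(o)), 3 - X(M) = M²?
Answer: -214646047 + 19513277*√11 ≈ -1.4993e+8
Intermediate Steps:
D = -201/2 (D = -3/2 - 99 = -201/2 ≈ -100.50)
z = √11 (z = √(8 + 3) = √11 ≈ 3.3166)
X(M) = 3 - M²
R(E, o) = 2*(-195/2 - o²)*(E + √11) (R(E, o) = 2*((√11 + E)*(-201/2 + (3 - o²))) = 2*((E + √11)*(-195/2 - o²)) = 2*((-195/2 - o²)*(E + √11)) = 2*(-195/2 - o²)*(E + √11))
-R(-11, -254)*151 = -(-195*(-11) - 195*√11 - 2*(-11)*(-254)² - 2*√11*(-254)²)*151 = -(2145 - 195*√11 - 2*(-11)*64516 - 2*√11*64516)*151 = -(2145 - 195*√11 + 1419352 - 129032*√11)*151 = -(1421497 - 129227*√11)*151 = -(214646047 - 19513277*√11) = -214646047 + 19513277*√11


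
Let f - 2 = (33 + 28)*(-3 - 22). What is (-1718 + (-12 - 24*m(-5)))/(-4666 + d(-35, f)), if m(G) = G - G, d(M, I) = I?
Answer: 1730/6189 ≈ 0.27953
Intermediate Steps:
f = -1523 (f = 2 + (33 + 28)*(-3 - 22) = 2 + 61*(-25) = 2 - 1525 = -1523)
m(G) = 0
(-1718 + (-12 - 24*m(-5)))/(-4666 + d(-35, f)) = (-1718 + (-12 - 24*0))/(-4666 - 1523) = (-1718 + (-12 + 0))/(-6189) = (-1718 - 12)*(-1/6189) = -1730*(-1/6189) = 1730/6189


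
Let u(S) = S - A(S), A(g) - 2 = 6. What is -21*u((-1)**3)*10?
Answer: 1890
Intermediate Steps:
A(g) = 8 (A(g) = 2 + 6 = 8)
u(S) = -8 + S (u(S) = S - 1*8 = S - 8 = -8 + S)
-21*u((-1)**3)*10 = -21*(-8 + (-1)**3)*10 = -21*(-8 - 1)*10 = -21*(-9)*10 = 189*10 = 1890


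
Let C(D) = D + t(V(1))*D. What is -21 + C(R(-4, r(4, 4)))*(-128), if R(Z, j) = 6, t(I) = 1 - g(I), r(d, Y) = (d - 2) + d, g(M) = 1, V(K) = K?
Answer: -789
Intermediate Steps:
r(d, Y) = -2 + 2*d (r(d, Y) = (-2 + d) + d = -2 + 2*d)
t(I) = 0 (t(I) = 1 - 1*1 = 1 - 1 = 0)
C(D) = D (C(D) = D + 0*D = D + 0 = D)
-21 + C(R(-4, r(4, 4)))*(-128) = -21 + 6*(-128) = -21 - 768 = -789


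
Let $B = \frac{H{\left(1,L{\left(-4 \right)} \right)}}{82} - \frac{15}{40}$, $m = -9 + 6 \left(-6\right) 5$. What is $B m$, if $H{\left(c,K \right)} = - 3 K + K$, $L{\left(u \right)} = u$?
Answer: $\frac{17199}{328} \approx 52.436$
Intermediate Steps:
$H{\left(c,K \right)} = - 2 K$
$m = -189$ ($m = -9 - 180 = -189$)
$B = - \frac{91}{328}$ ($B = \frac{\left(-2\right) \left(-4\right)}{82} - \frac{15}{40} = 8 \cdot \frac{1}{82} - \frac{3}{8} = \frac{4}{41} - \frac{3}{8} = - \frac{91}{328} \approx -0.27744$)
$B m = \left(- \frac{91}{328}\right) \left(-189\right) = \frac{17199}{328}$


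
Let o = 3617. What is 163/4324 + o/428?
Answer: 1963709/231334 ≈ 8.4886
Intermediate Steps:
163/4324 + o/428 = 163/4324 + 3617/428 = 1963709/231334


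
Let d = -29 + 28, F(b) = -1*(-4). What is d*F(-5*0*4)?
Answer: -4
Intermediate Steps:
F(b) = 4
d = -1
d*F(-5*0*4) = -1*4 = -4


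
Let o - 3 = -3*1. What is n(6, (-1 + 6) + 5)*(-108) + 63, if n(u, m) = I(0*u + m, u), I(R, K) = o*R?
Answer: 63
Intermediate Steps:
o = 0 (o = 3 - 3*1 = 3 - 3 = 0)
I(R, K) = 0 (I(R, K) = 0*R = 0)
n(u, m) = 0
n(6, (-1 + 6) + 5)*(-108) + 63 = 0*(-108) + 63 = 0 + 63 = 63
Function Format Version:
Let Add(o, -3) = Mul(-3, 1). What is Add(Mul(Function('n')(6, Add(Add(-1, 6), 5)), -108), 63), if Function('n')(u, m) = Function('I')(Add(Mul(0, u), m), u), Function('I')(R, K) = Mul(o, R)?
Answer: 63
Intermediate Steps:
o = 0 (o = Add(3, Mul(-3, 1)) = Add(3, -3) = 0)
Function('I')(R, K) = 0 (Function('I')(R, K) = Mul(0, R) = 0)
Function('n')(u, m) = 0
Add(Mul(Function('n')(6, Add(Add(-1, 6), 5)), -108), 63) = Add(Mul(0, -108), 63) = Add(0, 63) = 63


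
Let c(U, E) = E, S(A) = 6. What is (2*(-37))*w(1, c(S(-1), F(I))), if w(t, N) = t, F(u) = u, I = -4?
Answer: -74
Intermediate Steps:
(2*(-37))*w(1, c(S(-1), F(I))) = (2*(-37))*1 = -74*1 = -74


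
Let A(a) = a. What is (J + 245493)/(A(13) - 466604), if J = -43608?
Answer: -201885/466591 ≈ -0.43268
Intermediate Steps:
(J + 245493)/(A(13) - 466604) = (-43608 + 245493)/(13 - 466604) = 201885/(-466591) = 201885*(-1/466591) = -201885/466591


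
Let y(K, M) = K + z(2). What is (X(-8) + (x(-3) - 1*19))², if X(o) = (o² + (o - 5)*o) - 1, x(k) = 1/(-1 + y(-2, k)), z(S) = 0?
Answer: 196249/9 ≈ 21805.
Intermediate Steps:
y(K, M) = K (y(K, M) = K + 0 = K)
x(k) = -⅓ (x(k) = 1/(-1 - 2) = 1/(-3) = -⅓)
X(o) = -1 + o² + o*(-5 + o) (X(o) = (o² + (-5 + o)*o) - 1 = (o² + o*(-5 + o)) - 1 = -1 + o² + o*(-5 + o))
(X(-8) + (x(-3) - 1*19))² = ((-1 - 5*(-8) + 2*(-8)²) + (-⅓ - 1*19))² = ((-1 + 40 + 2*64) + (-⅓ - 19))² = ((-1 + 40 + 128) - 58/3)² = (167 - 58/3)² = (443/3)² = 196249/9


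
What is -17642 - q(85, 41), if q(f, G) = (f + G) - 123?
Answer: -17645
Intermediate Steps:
q(f, G) = -123 + G + f (q(f, G) = (G + f) - 123 = -123 + G + f)
-17642 - q(85, 41) = -17642 - (-123 + 41 + 85) = -17642 - 1*3 = -17642 - 3 = -17645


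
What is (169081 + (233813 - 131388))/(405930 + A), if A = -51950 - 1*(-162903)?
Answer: 271506/516883 ≈ 0.52528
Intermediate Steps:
A = 110953 (A = -51950 + 162903 = 110953)
(169081 + (233813 - 131388))/(405930 + A) = (169081 + (233813 - 131388))/(405930 + 110953) = (169081 + 102425)/516883 = 271506*(1/516883) = 271506/516883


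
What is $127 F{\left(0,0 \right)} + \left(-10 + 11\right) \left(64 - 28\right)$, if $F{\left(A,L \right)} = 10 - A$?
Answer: $1306$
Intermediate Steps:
$127 F{\left(0,0 \right)} + \left(-10 + 11\right) \left(64 - 28\right) = 127 \left(10 - 0\right) + \left(-10 + 11\right) \left(64 - 28\right) = 127 \left(10 + 0\right) + 1 \cdot 36 = 127 \cdot 10 + 36 = 1270 + 36 = 1306$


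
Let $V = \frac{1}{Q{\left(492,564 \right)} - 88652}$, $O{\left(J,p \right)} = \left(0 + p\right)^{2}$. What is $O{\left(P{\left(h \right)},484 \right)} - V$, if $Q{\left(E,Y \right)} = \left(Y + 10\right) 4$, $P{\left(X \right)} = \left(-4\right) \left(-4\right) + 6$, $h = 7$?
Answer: $\frac{20229411137}{86356} \approx 2.3426 \cdot 10^{5}$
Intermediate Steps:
$P{\left(X \right)} = 22$ ($P{\left(X \right)} = 16 + 6 = 22$)
$O{\left(J,p \right)} = p^{2}$
$Q{\left(E,Y \right)} = 40 + 4 Y$ ($Q{\left(E,Y \right)} = \left(10 + Y\right) 4 = 40 + 4 Y$)
$V = - \frac{1}{86356}$ ($V = \frac{1}{\left(40 + 4 \cdot 564\right) - 88652} = \frac{1}{\left(40 + 2256\right) - 88652} = \frac{1}{2296 - 88652} = \frac{1}{-86356} = - \frac{1}{86356} \approx -1.158 \cdot 10^{-5}$)
$O{\left(P{\left(h \right)},484 \right)} - V = 484^{2} - - \frac{1}{86356} = 234256 + \frac{1}{86356} = \frac{20229411137}{86356}$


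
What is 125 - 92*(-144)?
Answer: 13373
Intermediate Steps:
125 - 92*(-144) = 125 + 13248 = 13373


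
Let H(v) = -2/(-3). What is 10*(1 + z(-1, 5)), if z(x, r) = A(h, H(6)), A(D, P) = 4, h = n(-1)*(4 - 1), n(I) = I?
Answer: 50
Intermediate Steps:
H(v) = ⅔ (H(v) = -2*(-⅓) = ⅔)
h = -3 (h = -(4 - 1) = -1*3 = -3)
z(x, r) = 4
10*(1 + z(-1, 5)) = 10*(1 + 4) = 10*5 = 50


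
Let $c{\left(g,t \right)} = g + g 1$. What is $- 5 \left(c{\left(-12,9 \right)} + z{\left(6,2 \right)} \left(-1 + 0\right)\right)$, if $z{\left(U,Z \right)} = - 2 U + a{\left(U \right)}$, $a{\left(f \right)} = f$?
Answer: $90$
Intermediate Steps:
$c{\left(g,t \right)} = 2 g$ ($c{\left(g,t \right)} = g + g = 2 g$)
$z{\left(U,Z \right)} = - U$ ($z{\left(U,Z \right)} = - 2 U + U = - U$)
$- 5 \left(c{\left(-12,9 \right)} + z{\left(6,2 \right)} \left(-1 + 0\right)\right) = - 5 \left(2 \left(-12\right) + \left(-1\right) 6 \left(-1 + 0\right)\right) = - 5 \left(-24 - -6\right) = - 5 \left(-24 + 6\right) = \left(-5\right) \left(-18\right) = 90$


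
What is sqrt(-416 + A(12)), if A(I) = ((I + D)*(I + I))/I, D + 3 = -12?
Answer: I*sqrt(422) ≈ 20.543*I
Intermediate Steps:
D = -15 (D = -3 - 12 = -15)
A(I) = -30 + 2*I (A(I) = ((I - 15)*(I + I))/I = ((-15 + I)*(2*I))/I = (2*I*(-15 + I))/I = -30 + 2*I)
sqrt(-416 + A(12)) = sqrt(-416 + (-30 + 2*12)) = sqrt(-416 + (-30 + 24)) = sqrt(-416 - 6) = sqrt(-422) = I*sqrt(422)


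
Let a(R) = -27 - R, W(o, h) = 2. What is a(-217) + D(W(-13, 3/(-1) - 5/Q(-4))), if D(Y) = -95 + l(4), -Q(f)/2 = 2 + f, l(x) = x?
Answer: 99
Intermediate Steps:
Q(f) = -4 - 2*f (Q(f) = -2*(2 + f) = -4 - 2*f)
D(Y) = -91 (D(Y) = -95 + 4 = -91)
a(-217) + D(W(-13, 3/(-1) - 5/Q(-4))) = (-27 - 1*(-217)) - 91 = (-27 + 217) - 91 = 190 - 91 = 99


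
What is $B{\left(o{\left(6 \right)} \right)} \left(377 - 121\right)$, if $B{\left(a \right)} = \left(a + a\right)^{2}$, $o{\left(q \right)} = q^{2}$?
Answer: $1327104$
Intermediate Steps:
$B{\left(a \right)} = 4 a^{2}$ ($B{\left(a \right)} = \left(2 a\right)^{2} = 4 a^{2}$)
$B{\left(o{\left(6 \right)} \right)} \left(377 - 121\right) = 4 \left(6^{2}\right)^{2} \left(377 - 121\right) = 4 \cdot 36^{2} \cdot 256 = 4 \cdot 1296 \cdot 256 = 5184 \cdot 256 = 1327104$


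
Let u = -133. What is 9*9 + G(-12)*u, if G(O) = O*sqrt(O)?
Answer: 81 + 3192*I*sqrt(3) ≈ 81.0 + 5528.7*I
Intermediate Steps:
G(O) = O**(3/2)
9*9 + G(-12)*u = 9*9 + (-12)**(3/2)*(-133) = 81 - 24*I*sqrt(3)*(-133) = 81 + 3192*I*sqrt(3)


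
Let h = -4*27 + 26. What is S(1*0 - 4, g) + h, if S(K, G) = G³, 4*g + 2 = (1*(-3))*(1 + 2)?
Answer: -6579/64 ≈ -102.80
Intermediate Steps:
g = -11/4 (g = -½ + ((1*(-3))*(1 + 2))/4 = -½ + (-3*3)/4 = -½ + (¼)*(-9) = -½ - 9/4 = -11/4 ≈ -2.7500)
h = -82 (h = -108 + 26 = -82)
S(1*0 - 4, g) + h = (-11/4)³ - 82 = -1331/64 - 82 = -6579/64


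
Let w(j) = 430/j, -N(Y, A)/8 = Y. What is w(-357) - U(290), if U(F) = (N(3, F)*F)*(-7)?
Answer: -17393470/357 ≈ -48721.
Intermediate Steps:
N(Y, A) = -8*Y
U(F) = 168*F (U(F) = ((-8*3)*F)*(-7) = -24*F*(-7) = 168*F)
w(-357) - U(290) = 430/(-357) - 168*290 = 430*(-1/357) - 1*48720 = -430/357 - 48720 = -17393470/357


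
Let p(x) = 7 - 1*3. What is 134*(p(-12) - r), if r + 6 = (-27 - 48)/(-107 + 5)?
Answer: 21105/17 ≈ 1241.5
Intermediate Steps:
p(x) = 4 (p(x) = 7 - 3 = 4)
r = -179/34 (r = -6 + (-27 - 48)/(-107 + 5) = -6 - 75/(-102) = -6 - 75*(-1/102) = -6 + 25/34 = -179/34 ≈ -5.2647)
134*(p(-12) - r) = 134*(4 - 1*(-179/34)) = 134*(4 + 179/34) = 134*(315/34) = 21105/17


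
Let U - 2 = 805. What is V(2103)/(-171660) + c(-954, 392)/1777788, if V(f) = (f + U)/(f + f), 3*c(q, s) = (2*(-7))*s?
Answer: -11049630127/10696386837204 ≈ -0.0010330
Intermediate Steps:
U = 807 (U = 2 + 805 = 807)
c(q, s) = -14*s/3 (c(q, s) = ((2*(-7))*s)/3 = (-14*s)/3 = -14*s/3)
V(f) = (807 + f)/(2*f) (V(f) = (f + 807)/(f + f) = (807 + f)/((2*f)) = (807 + f)*(1/(2*f)) = (807 + f)/(2*f))
V(2103)/(-171660) + c(-954, 392)/1777788 = ((½)*(807 + 2103)/2103)/(-171660) - 14/3*392/1777788 = ((½)*(1/2103)*2910)*(-1/171660) - 5488/3*1/1777788 = (485/701)*(-1/171660) - 1372/1333341 = -97/24066732 - 1372/1333341 = -11049630127/10696386837204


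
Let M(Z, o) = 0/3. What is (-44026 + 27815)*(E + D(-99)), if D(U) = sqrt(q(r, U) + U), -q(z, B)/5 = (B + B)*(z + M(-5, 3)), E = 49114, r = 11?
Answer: -796187054 - 48633*sqrt(1199) ≈ -7.9787e+8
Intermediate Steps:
M(Z, o) = 0 (M(Z, o) = 0*(1/3) = 0)
q(z, B) = -10*B*z (q(z, B) = -5*(B + B)*(z + 0) = -5*2*B*z = -10*B*z)
D(U) = sqrt(109)*sqrt(-U) (D(U) = sqrt(-10*U*11 + U) = sqrt(-110*U + U) = sqrt(-109*U) = sqrt(109)*sqrt(-U))
(-44026 + 27815)*(E + D(-99)) = (-44026 + 27815)*(49114 + sqrt(109)*sqrt(-1*(-99))) = -16211*(49114 + sqrt(109)*sqrt(99)) = -16211*(49114 + sqrt(109)*(3*sqrt(11))) = -16211*(49114 + 3*sqrt(1199)) = -796187054 - 48633*sqrt(1199)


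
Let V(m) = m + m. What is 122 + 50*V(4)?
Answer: 522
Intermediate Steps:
V(m) = 2*m
122 + 50*V(4) = 122 + 50*(2*4) = 122 + 50*8 = 122 + 400 = 522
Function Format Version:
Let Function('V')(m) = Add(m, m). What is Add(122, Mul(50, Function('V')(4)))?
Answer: 522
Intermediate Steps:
Function('V')(m) = Mul(2, m)
Add(122, Mul(50, Function('V')(4))) = Add(122, Mul(50, Mul(2, 4))) = Add(122, Mul(50, 8)) = Add(122, 400) = 522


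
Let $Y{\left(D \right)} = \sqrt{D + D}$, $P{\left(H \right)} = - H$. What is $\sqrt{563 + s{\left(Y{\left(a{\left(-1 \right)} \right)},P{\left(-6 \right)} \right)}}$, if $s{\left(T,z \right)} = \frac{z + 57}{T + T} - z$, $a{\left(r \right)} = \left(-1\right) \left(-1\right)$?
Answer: $\frac{\sqrt{2228 + 63 \sqrt{2}}}{2} \approx 24.068$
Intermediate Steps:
$a{\left(r \right)} = 1$
$Y{\left(D \right)} = \sqrt{2} \sqrt{D}$ ($Y{\left(D \right)} = \sqrt{2 D} = \sqrt{2} \sqrt{D}$)
$s{\left(T,z \right)} = - z + \frac{57 + z}{2 T}$ ($s{\left(T,z \right)} = \frac{57 + z}{2 T} - z = - z + \frac{57 + z}{2 T}$)
$\sqrt{563 + s{\left(Y{\left(a{\left(-1 \right)} \right)},P{\left(-6 \right)} \right)}} = \sqrt{563 + \frac{57 - -6 - 2 \sqrt{2} \sqrt{1} \left(\left(-1\right) \left(-6\right)\right)}{2 \sqrt{2} \sqrt{1}}} = \sqrt{563 + \frac{57 + 6 - 2 \sqrt{2} \cdot 1 \cdot 6}{2 \sqrt{2} \cdot 1}} = \sqrt{563 + \frac{57 + 6 - 2 \sqrt{2} \cdot 6}{2 \sqrt{2}}} = \sqrt{563 + \frac{\frac{\sqrt{2}}{2} \left(57 + 6 - 12 \sqrt{2}\right)}{2}} = \sqrt{563 + \frac{\frac{\sqrt{2}}{2} \left(63 - 12 \sqrt{2}\right)}{2}} = \sqrt{563 + \frac{\sqrt{2} \left(63 - 12 \sqrt{2}\right)}{4}}$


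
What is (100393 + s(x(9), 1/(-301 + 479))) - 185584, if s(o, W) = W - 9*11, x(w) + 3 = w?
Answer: -15181619/178 ≈ -85290.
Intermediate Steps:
x(w) = -3 + w
s(o, W) = -99 + W (s(o, W) = W - 99 = -99 + W)
(100393 + s(x(9), 1/(-301 + 479))) - 185584 = (100393 + (-99 + 1/(-301 + 479))) - 185584 = (100393 + (-99 + 1/178)) - 185584 = (100393 - 17621/178) - 185584 = 17852333/178 - 185584 = -15181619/178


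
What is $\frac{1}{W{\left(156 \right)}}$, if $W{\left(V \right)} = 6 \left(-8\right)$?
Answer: $- \frac{1}{48} \approx -0.020833$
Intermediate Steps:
$W{\left(V \right)} = -48$
$\frac{1}{W{\left(156 \right)}} = \frac{1}{-48} = - \frac{1}{48}$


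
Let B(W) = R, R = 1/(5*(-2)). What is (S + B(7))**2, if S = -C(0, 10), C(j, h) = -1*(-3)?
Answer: 961/100 ≈ 9.6100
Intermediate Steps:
R = -1/10 (R = 1/(-10) = -1/10 ≈ -0.10000)
B(W) = -1/10
C(j, h) = 3
S = -3 (S = -1*3 = -3)
(S + B(7))**2 = (-3 - 1/10)**2 = (-31/10)**2 = 961/100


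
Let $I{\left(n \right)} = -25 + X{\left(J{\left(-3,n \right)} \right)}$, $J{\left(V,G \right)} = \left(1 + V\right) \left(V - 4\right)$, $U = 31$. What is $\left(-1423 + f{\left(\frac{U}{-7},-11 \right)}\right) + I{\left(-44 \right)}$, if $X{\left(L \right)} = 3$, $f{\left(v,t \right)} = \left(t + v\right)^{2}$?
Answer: $- \frac{59141}{49} \approx -1207.0$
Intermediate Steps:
$J{\left(V,G \right)} = \left(1 + V\right) \left(-4 + V\right)$
$I{\left(n \right)} = -22$ ($I{\left(n \right)} = -25 + 3 = -22$)
$\left(-1423 + f{\left(\frac{U}{-7},-11 \right)}\right) + I{\left(-44 \right)} = \left(-1423 + \left(-11 + \frac{31}{-7}\right)^{2}\right) - 22 = \left(-1423 + \left(-11 + 31 \left(- \frac{1}{7}\right)\right)^{2}\right) - 22 = \left(-1423 + \left(-11 - \frac{31}{7}\right)^{2}\right) - 22 = \left(-1423 + \left(- \frac{108}{7}\right)^{2}\right) - 22 = \left(-1423 + \frac{11664}{49}\right) - 22 = - \frac{58063}{49} - 22 = - \frac{59141}{49}$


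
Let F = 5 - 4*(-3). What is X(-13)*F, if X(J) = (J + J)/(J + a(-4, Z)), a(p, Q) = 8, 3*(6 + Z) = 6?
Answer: 442/5 ≈ 88.400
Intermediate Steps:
Z = -4 (Z = -6 + (⅓)*6 = -6 + 2 = -4)
X(J) = 2*J/(8 + J) (X(J) = (J + J)/(J + 8) = (2*J)/(8 + J) = 2*J/(8 + J))
F = 17 (F = 5 + 12 = 17)
X(-13)*F = (2*(-13)/(8 - 13))*17 = (2*(-13)/(-5))*17 = (2*(-13)*(-⅕))*17 = (26/5)*17 = 442/5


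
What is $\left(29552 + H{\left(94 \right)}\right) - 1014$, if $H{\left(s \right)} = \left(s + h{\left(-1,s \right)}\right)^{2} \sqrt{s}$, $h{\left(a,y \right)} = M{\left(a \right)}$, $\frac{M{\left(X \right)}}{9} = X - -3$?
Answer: $28538 + 12544 \sqrt{94} \approx 1.5016 \cdot 10^{5}$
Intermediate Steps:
$M{\left(X \right)} = 27 + 9 X$ ($M{\left(X \right)} = 9 \left(X - -3\right) = 9 \left(X + 3\right) = 9 \left(3 + X\right) = 27 + 9 X$)
$h{\left(a,y \right)} = 27 + 9 a$
$H{\left(s \right)} = \sqrt{s} \left(18 + s\right)^{2}$ ($H{\left(s \right)} = \left(s + \left(27 + 9 \left(-1\right)\right)\right)^{2} \sqrt{s} = \left(s + \left(27 - 9\right)\right)^{2} \sqrt{s} = \left(s + 18\right)^{2} \sqrt{s} = \left(18 + s\right)^{2} \sqrt{s} = \sqrt{s} \left(18 + s\right)^{2}$)
$\left(29552 + H{\left(94 \right)}\right) - 1014 = \left(29552 + \sqrt{94} \left(18 + 94\right)^{2}\right) - 1014 = \left(29552 + \sqrt{94} \cdot 112^{2}\right) - 1014 = \left(29552 + \sqrt{94} \cdot 12544\right) - 1014 = \left(29552 + 12544 \sqrt{94}\right) - 1014 = 28538 + 12544 \sqrt{94}$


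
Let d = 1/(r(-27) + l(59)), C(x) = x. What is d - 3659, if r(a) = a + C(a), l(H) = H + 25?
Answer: -109769/30 ≈ -3659.0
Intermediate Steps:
l(H) = 25 + H
r(a) = 2*a (r(a) = a + a = 2*a)
d = 1/30 (d = 1/(2*(-27) + (25 + 59)) = 1/(-54 + 84) = 1/30 ≈ 0.033333)
d - 3659 = 1/30 - 3659 = -109769/30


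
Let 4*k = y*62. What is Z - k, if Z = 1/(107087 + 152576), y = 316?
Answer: -1271829373/259663 ≈ -4898.0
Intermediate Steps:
Z = 1/259663 ≈ 3.8511e-6
k = 4898 (k = (316*62)/4 = (¼)*19592 = 4898)
Z - k = 1/259663 - 1*4898 = 1/259663 - 4898 = -1271829373/259663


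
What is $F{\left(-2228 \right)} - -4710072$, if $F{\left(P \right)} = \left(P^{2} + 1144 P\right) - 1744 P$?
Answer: $11010856$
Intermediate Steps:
$F{\left(P \right)} = P^{2} - 600 P$
$F{\left(-2228 \right)} - -4710072 = - 2228 \left(-600 - 2228\right) - -4710072 = \left(-2228\right) \left(-2828\right) + 4710072 = 6300784 + 4710072 = 11010856$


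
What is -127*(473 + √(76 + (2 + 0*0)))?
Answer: -60071 - 127*√78 ≈ -61193.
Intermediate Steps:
-127*(473 + √(76 + (2 + 0*0))) = -127*(473 + √(76 + (2 + 0))) = -127*(473 + √(76 + 2)) = -127*(473 + √78) = -60071 - 127*√78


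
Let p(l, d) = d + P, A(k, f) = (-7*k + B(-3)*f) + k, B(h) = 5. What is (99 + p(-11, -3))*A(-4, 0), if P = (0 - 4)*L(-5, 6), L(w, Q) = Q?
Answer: 1728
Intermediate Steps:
P = -24 (P = (0 - 4)*6 = -4*6 = -24)
A(k, f) = -6*k + 5*f (A(k, f) = (-7*k + 5*f) + k = -6*k + 5*f)
p(l, d) = -24 + d (p(l, d) = d - 24 = -24 + d)
(99 + p(-11, -3))*A(-4, 0) = (99 + (-24 - 3))*(-6*(-4) + 5*0) = (99 - 27)*(24 + 0) = 72*24 = 1728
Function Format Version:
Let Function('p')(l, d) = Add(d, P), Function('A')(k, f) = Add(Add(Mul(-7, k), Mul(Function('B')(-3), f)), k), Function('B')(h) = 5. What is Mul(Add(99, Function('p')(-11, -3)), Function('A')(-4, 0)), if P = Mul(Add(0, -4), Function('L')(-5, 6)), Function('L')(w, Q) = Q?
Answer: 1728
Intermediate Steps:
P = -24 (P = Mul(Add(0, -4), 6) = Mul(-4, 6) = -24)
Function('A')(k, f) = Add(Mul(-6, k), Mul(5, f)) (Function('A')(k, f) = Add(Add(Mul(-7, k), Mul(5, f)), k) = Add(Mul(-6, k), Mul(5, f)))
Function('p')(l, d) = Add(-24, d) (Function('p')(l, d) = Add(d, -24) = Add(-24, d))
Mul(Add(99, Function('p')(-11, -3)), Function('A')(-4, 0)) = Mul(Add(99, Add(-24, -3)), Add(Mul(-6, -4), Mul(5, 0))) = Mul(Add(99, -27), Add(24, 0)) = Mul(72, 24) = 1728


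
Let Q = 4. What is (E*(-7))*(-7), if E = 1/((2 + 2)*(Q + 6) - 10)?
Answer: 49/30 ≈ 1.6333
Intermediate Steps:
E = 1/30 (E = 1/((2 + 2)*(4 + 6) - 10) = 1/(4*10 - 10) = 1/(40 - 10) = 1/30 ≈ 0.033333)
(E*(-7))*(-7) = ((1/30)*(-7))*(-7) = -7/30*(-7) = 49/30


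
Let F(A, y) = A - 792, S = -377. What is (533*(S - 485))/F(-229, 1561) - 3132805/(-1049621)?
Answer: 485442763871/1071663041 ≈ 452.98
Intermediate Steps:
F(A, y) = -792 + A
(533*(S - 485))/F(-229, 1561) - 3132805/(-1049621) = (533*(-377 - 485))/(-792 - 229) - 3132805/(-1049621) = (533*(-862))/(-1021) - 3132805*(-1/1049621) = -459446*(-1/1021) + 3132805/1049621 = 459446/1021 + 3132805/1049621 = 485442763871/1071663041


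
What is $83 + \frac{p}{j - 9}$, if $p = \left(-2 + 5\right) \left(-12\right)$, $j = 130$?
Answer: $\frac{10007}{121} \approx 82.703$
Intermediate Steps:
$p = -36$ ($p = 3 \left(-12\right) = -36$)
$83 + \frac{p}{j - 9} = 83 + \frac{1}{130 - 9} \left(-36\right) = 83 + \frac{1}{121} \left(-36\right) = 83 - \frac{36}{121} = \frac{10007}{121}$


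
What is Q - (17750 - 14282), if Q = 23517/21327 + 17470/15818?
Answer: -194864485142/56225081 ≈ -3465.8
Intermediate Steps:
Q = 124095766/56225081 (Q = 23517*(1/21327) + 17470*(1/15818) = 7839/7109 + 8735/7909 = 124095766/56225081 ≈ 2.2071)
Q - (17750 - 14282) = 124095766/56225081 - (17750 - 14282) = 124095766/56225081 - 1*3468 = 124095766/56225081 - 3468 = -194864485142/56225081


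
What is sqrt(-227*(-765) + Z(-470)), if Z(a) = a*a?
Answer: sqrt(394555) ≈ 628.14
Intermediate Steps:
Z(a) = a**2
sqrt(-227*(-765) + Z(-470)) = sqrt(-227*(-765) + (-470)**2) = sqrt(173655 + 220900) = sqrt(394555)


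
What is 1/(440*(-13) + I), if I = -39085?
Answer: -1/44805 ≈ -2.2319e-5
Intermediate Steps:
1/(440*(-13) + I) = 1/(440*(-13) - 39085) = 1/(-5720 - 39085) = 1/(-44805) = -1/44805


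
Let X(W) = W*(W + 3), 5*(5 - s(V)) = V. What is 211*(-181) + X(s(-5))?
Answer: -38137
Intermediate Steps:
s(V) = 5 - V/5
X(W) = W*(3 + W)
211*(-181) + X(s(-5)) = 211*(-181) + (5 - ⅕*(-5))*(3 + (5 - ⅕*(-5))) = -38191 + (5 + 1)*(3 + (5 + 1)) = -38191 + 6*(3 + 6) = -38191 + 6*9 = -38191 + 54 = -38137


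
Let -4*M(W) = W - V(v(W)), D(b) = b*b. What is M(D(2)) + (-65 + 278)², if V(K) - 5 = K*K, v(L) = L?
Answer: 181493/4 ≈ 45373.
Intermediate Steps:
D(b) = b²
V(K) = 5 + K² (V(K) = 5 + K*K = 5 + K²)
M(W) = 5/4 - W/4 + W²/4 (M(W) = -(W - (5 + W²))/4 = -(W + (-5 - W²))/4 = -(-5 + W - W²)/4 = 5/4 - W/4 + W²/4)
M(D(2)) + (-65 + 278)² = (5/4 - ¼*2² + (2²)²/4) + (-65 + 278)² = (5/4 - ¼*4 + (¼)*4²) + 213² = (5/4 - 1 + (¼)*16) + 45369 = (5/4 - 1 + 4) + 45369 = 17/4 + 45369 = 181493/4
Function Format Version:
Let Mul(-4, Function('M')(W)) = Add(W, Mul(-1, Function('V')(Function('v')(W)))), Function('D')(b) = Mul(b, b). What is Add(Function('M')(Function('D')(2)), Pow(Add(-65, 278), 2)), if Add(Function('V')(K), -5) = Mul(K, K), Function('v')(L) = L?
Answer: Rational(181493, 4) ≈ 45373.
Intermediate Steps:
Function('D')(b) = Pow(b, 2)
Function('V')(K) = Add(5, Pow(K, 2)) (Function('V')(K) = Add(5, Mul(K, K)) = Add(5, Pow(K, 2)))
Function('M')(W) = Add(Rational(5, 4), Mul(Rational(-1, 4), W), Mul(Rational(1, 4), Pow(W, 2))) (Function('M')(W) = Mul(Rational(-1, 4), Add(W, Mul(-1, Add(5, Pow(W, 2))))) = Mul(Rational(-1, 4), Add(W, Add(-5, Mul(-1, Pow(W, 2))))) = Mul(Rational(-1, 4), Add(-5, W, Mul(-1, Pow(W, 2)))) = Add(Rational(5, 4), Mul(Rational(-1, 4), W), Mul(Rational(1, 4), Pow(W, 2))))
Add(Function('M')(Function('D')(2)), Pow(Add(-65, 278), 2)) = Add(Add(Rational(5, 4), Mul(Rational(-1, 4), Pow(2, 2)), Mul(Rational(1, 4), Pow(Pow(2, 2), 2))), Pow(Add(-65, 278), 2)) = Add(Add(Rational(5, 4), Mul(Rational(-1, 4), 4), Mul(Rational(1, 4), Pow(4, 2))), Pow(213, 2)) = Add(Add(Rational(5, 4), -1, Mul(Rational(1, 4), 16)), 45369) = Add(Add(Rational(5, 4), -1, 4), 45369) = Add(Rational(17, 4), 45369) = Rational(181493, 4)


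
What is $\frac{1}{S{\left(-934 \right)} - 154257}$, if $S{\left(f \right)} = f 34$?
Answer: $- \frac{1}{186013} \approx -5.376 \cdot 10^{-6}$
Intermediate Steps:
$S{\left(f \right)} = 34 f$
$\frac{1}{S{\left(-934 \right)} - 154257} = \frac{1}{34 \left(-934\right) - 154257} = \frac{1}{-31756 - 154257} = \frac{1}{-186013} = - \frac{1}{186013}$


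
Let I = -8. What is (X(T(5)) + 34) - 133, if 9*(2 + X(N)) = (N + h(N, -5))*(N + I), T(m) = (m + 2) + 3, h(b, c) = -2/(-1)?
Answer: -295/3 ≈ -98.333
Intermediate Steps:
h(b, c) = 2 (h(b, c) = -2*(-1) = 2)
T(m) = 5 + m (T(m) = (2 + m) + 3 = 5 + m)
X(N) = -2 + (-8 + N)*(2 + N)/9 (X(N) = -2 + ((N + 2)*(N - 8))/9 = -2 + ((2 + N)*(-8 + N))/9 = -2 + ((-8 + N)*(2 + N))/9 = -2 + (-8 + N)*(2 + N)/9)
(X(T(5)) + 34) - 133 = ((-34/9 - 2*(5 + 5)/3 + (5 + 5)²/9) + 34) - 133 = ((-34/9 - ⅔*10 + (⅑)*10²) + 34) - 133 = ((-34/9 - 20/3 + (⅑)*100) + 34) - 133 = ((-34/9 - 20/3 + 100/9) + 34) - 133 = (⅔ + 34) - 133 = 104/3 - 133 = -295/3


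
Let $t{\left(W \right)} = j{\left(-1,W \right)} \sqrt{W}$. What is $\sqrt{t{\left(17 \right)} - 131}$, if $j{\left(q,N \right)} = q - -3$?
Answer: $\sqrt{-131 + 2 \sqrt{17}} \approx 11.079 i$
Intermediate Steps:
$j{\left(q,N \right)} = 3 + q$ ($j{\left(q,N \right)} = q + 3 = 3 + q$)
$t{\left(W \right)} = 2 \sqrt{W}$ ($t{\left(W \right)} = \left(3 - 1\right) \sqrt{W} = 2 \sqrt{W}$)
$\sqrt{t{\left(17 \right)} - 131} = \sqrt{2 \sqrt{17} - 131} = \sqrt{-131 + 2 \sqrt{17}}$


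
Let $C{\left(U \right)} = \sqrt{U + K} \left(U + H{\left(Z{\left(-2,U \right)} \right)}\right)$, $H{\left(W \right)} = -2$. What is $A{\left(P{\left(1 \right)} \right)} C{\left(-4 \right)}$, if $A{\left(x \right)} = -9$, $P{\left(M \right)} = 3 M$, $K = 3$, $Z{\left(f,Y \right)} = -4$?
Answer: $54 i \approx 54.0 i$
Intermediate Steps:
$C{\left(U \right)} = \sqrt{3 + U} \left(-2 + U\right)$ ($C{\left(U \right)} = \sqrt{U + 3} \left(U - 2\right) = \sqrt{3 + U} \left(-2 + U\right)$)
$A{\left(P{\left(1 \right)} \right)} C{\left(-4 \right)} = - 9 \sqrt{3 - 4} \left(-2 - 4\right) = - 9 \sqrt{-1} \left(-6\right) = - 9 i \left(-6\right) = - 9 \left(- 6 i\right) = 54 i$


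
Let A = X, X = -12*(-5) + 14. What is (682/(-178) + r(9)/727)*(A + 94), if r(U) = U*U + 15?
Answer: -40212984/64703 ≈ -621.50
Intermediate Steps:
r(U) = 15 + U² (r(U) = U² + 15 = 15 + U²)
X = 74 (X = 60 + 14 = 74)
A = 74
(682/(-178) + r(9)/727)*(A + 94) = (682/(-178) + (15 + 9²)/727)*(74 + 94) = (682*(-1/178) + (15 + 81)*(1/727))*168 = (-341/89 + 96*(1/727))*168 = (-341/89 + 96/727)*168 = -239363/64703*168 = -40212984/64703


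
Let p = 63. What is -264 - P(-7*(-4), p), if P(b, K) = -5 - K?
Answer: -196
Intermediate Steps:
-264 - P(-7*(-4), p) = -264 - (-5 - 1*63) = -264 - (-5 - 63) = -264 - 1*(-68) = -264 + 68 = -196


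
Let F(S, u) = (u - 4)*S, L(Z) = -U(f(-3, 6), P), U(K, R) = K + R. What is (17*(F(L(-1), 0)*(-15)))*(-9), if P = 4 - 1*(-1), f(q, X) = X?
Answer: 100980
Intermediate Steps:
P = 5 (P = 4 + 1 = 5)
L(Z) = -11 (L(Z) = -(6 + 5) = -1*11 = -11)
F(S, u) = S*(-4 + u) (F(S, u) = (-4 + u)*S = S*(-4 + u))
(17*(F(L(-1), 0)*(-15)))*(-9) = (17*(-11*(-4 + 0)*(-15)))*(-9) = (17*(-11*(-4)*(-15)))*(-9) = (17*(44*(-15)))*(-9) = (17*(-660))*(-9) = -11220*(-9) = 100980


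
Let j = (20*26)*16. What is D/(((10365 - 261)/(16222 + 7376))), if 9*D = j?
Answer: 908960/421 ≈ 2159.1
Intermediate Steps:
j = 8320 (j = 520*16 = 8320)
D = 8320/9 (D = (⅑)*8320 = 8320/9 ≈ 924.44)
D/(((10365 - 261)/(16222 + 7376))) = 8320/(9*(((10365 - 261)/(16222 + 7376)))) = 8320/(9*((10104/23598))) = 8320/(9*((10104*(1/23598)))) = 8320/(9*(1684/3933)) = (8320/9)*(3933/1684) = 908960/421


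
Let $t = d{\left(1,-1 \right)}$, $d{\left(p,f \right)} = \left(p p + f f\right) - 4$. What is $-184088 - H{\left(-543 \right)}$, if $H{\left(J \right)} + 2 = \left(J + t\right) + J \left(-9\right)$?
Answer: $-188428$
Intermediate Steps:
$d{\left(p,f \right)} = -4 + f^{2} + p^{2}$ ($d{\left(p,f \right)} = \left(p^{2} + f^{2}\right) - 4 = \left(f^{2} + p^{2}\right) - 4 = -4 + f^{2} + p^{2}$)
$t = -2$ ($t = -4 + \left(-1\right)^{2} + 1^{2} = -4 + 1 + 1 = -2$)
$H{\left(J \right)} = -4 - 8 J$ ($H{\left(J \right)} = -2 + \left(\left(J - 2\right) + J \left(-9\right)\right) = -2 - \left(2 + 8 J\right) = -4 - 8 J$)
$-184088 - H{\left(-543 \right)} = -184088 - \left(-4 - -4344\right) = -184088 - \left(-4 + 4344\right) = -184088 - 4340 = -188428$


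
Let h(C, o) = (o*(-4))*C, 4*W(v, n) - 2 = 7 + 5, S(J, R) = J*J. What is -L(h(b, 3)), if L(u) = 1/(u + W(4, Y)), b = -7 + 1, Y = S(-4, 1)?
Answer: -2/151 ≈ -0.013245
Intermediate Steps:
S(J, R) = J**2
Y = 16 (Y = (-4)**2 = 16)
W(v, n) = 7/2 (W(v, n) = 1/2 + (7 + 5)/4 = 1/2 + (1/4)*12 = 1/2 + 3 = 7/2)
b = -6
h(C, o) = -4*C*o (h(C, o) = (-4*o)*C = -4*C*o)
L(u) = 1/(7/2 + u) (L(u) = 1/(u + 7/2) = 1/(7/2 + u))
-L(h(b, 3)) = -2/(7 + 2*(-4*(-6)*3)) = -2/(7 + 2*72) = -2/(7 + 144) = -2/151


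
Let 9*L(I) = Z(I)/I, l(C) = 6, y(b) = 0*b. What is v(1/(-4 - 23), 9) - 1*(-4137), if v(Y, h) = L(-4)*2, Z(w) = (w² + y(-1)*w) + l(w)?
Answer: 37222/9 ≈ 4135.8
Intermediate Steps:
y(b) = 0
Z(w) = 6 + w² (Z(w) = (w² + 0*w) + 6 = (w² + 0) + 6 = w² + 6 = 6 + w²)
L(I) = (6 + I²)/(9*I) (L(I) = ((6 + I²)/I)/9 = (6 + I²)/(9*I))
v(Y, h) = -11/9 (v(Y, h) = ((⅑)*(6 + (-4)²)/(-4))*2 = ((⅑)*(-¼)*(6 + 16))*2 = ((⅑)*(-¼)*22)*2 = -11/18*2 = -11/9)
v(1/(-4 - 23), 9) - 1*(-4137) = -11/9 - 1*(-4137) = -11/9 + 4137 = 37222/9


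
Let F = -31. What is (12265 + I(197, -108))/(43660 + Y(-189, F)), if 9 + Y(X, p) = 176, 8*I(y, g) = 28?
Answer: 8179/29218 ≈ 0.27993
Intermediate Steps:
I(y, g) = 7/2 (I(y, g) = (⅛)*28 = 7/2)
Y(X, p) = 167 (Y(X, p) = -9 + 176 = 167)
(12265 + I(197, -108))/(43660 + Y(-189, F)) = (12265 + 7/2)/(43660 + 167) = (24537/2)/43827 = (24537/2)*(1/43827) = 8179/29218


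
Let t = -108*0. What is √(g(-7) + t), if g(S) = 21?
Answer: √21 ≈ 4.5826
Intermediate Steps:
t = 0
√(g(-7) + t) = √(21 + 0) = √21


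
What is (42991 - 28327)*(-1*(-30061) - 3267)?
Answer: 392907216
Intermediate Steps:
(42991 - 28327)*(-1*(-30061) - 3267) = 14664*(30061 - 3267) = 14664*26794 = 392907216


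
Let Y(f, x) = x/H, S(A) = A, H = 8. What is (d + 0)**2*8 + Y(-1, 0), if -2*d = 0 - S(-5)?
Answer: 50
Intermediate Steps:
Y(f, x) = x/8
d = -5/2 (d = -(0 - 1*(-5))/2 = -(0 + 5)/2 = -1/2*5 = -5/2 ≈ -2.5000)
(d + 0)**2*8 + Y(-1, 0) = (-5/2 + 0)**2*8 + (1/8)*0 = (-5/2)**2*8 + 0 = (25/4)*8 + 0 = 50 + 0 = 50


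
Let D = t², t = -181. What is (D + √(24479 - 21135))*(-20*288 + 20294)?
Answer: 476148374 + 58136*√209 ≈ 4.7699e+8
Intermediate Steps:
D = 32761 (D = (-181)² = 32761)
(D + √(24479 - 21135))*(-20*288 + 20294) = (32761 + √(24479 - 21135))*(-20*288 + 20294) = (32761 + √3344)*(-5760 + 20294) = (32761 + 4*√209)*14534 = 476148374 + 58136*√209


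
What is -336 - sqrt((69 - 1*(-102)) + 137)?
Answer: -336 - 2*sqrt(77) ≈ -353.55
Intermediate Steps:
-336 - sqrt((69 - 1*(-102)) + 137) = -336 - sqrt((69 + 102) + 137) = -336 - sqrt(171 + 137) = -336 - sqrt(308) = -336 - 2*sqrt(77)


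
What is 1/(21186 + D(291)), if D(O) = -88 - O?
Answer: 1/20807 ≈ 4.8061e-5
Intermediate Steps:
1/(21186 + D(291)) = 1/(21186 + (-88 - 1*291)) = 1/(21186 + (-88 - 291)) = 1/(21186 - 379) = 1/20807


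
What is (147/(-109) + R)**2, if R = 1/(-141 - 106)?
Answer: 1326270724/724847929 ≈ 1.8297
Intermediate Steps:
R = -1/247 (R = 1/(-247) = -1/247 ≈ -0.0040486)
(147/(-109) + R)**2 = (147/(-109) - 1/247)**2 = (147*(-1/109) - 1/247)**2 = (-147/109 - 1/247)**2 = (-36418/26923)**2 = 1326270724/724847929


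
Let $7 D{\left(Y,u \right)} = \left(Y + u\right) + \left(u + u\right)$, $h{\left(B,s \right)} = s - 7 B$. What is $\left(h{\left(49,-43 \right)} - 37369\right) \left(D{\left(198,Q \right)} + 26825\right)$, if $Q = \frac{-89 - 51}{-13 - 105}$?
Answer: $- \frac{418726244835}{413} \approx -1.0139 \cdot 10^{9}$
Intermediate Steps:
$Q = \frac{70}{59}$ ($Q = - \frac{140}{-118} = \left(-140\right) \left(- \frac{1}{118}\right) = \frac{70}{59} \approx 1.1864$)
$D{\left(Y,u \right)} = \frac{Y}{7} + \frac{3 u}{7}$ ($D{\left(Y,u \right)} = \frac{\left(Y + u\right) + \left(u + u\right)}{7} = \frac{\left(Y + u\right) + 2 u}{7} = \frac{Y + 3 u}{7} = \frac{Y}{7} + \frac{3 u}{7}$)
$\left(h{\left(49,-43 \right)} - 37369\right) \left(D{\left(198,Q \right)} + 26825\right) = \left(\left(-43 - 343\right) - 37369\right) \left(\left(\frac{1}{7} \cdot 198 + \frac{3}{7} \cdot \frac{70}{59}\right) + 26825\right) = \left(\left(-43 - 343\right) - 37369\right) \left(\left(\frac{198}{7} + \frac{30}{59}\right) + 26825\right) = \left(-386 - 37369\right) \left(\frac{11892}{413} + 26825\right) = \left(-37755\right) \frac{11090617}{413} = - \frac{418726244835}{413}$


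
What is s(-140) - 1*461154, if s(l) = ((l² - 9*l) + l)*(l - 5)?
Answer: -3465554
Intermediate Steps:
s(l) = (-5 + l)*(l² - 8*l) (s(l) = (l² - 8*l)*(-5 + l) = (-5 + l)*(l² - 8*l))
s(-140) - 1*461154 = -140*(40 + (-140)² - 13*(-140)) - 1*461154 = -140*(40 + 19600 + 1820) - 461154 = -140*21460 - 461154 = -3004400 - 461154 = -3465554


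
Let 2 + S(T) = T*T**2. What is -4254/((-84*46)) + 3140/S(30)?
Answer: 10581871/8693356 ≈ 1.2172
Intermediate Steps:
S(T) = -2 + T**3 (S(T) = -2 + T*T**2 = -2 + T**3)
-4254/((-84*46)) + 3140/S(30) = -4254/((-84*46)) + 3140/(-2 + 30**3) = -4254/(-3864) + 3140/(-2 + 27000) = -4254*(-1/3864) + 3140/26998 = 709/644 + 3140*(1/26998) = 709/644 + 1570/13499 = 10581871/8693356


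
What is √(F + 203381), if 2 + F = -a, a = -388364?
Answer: √591743 ≈ 769.25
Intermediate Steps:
F = 388362 (F = -2 - 1*(-388364) = -2 + 388364 = 388362)
√(F + 203381) = √(388362 + 203381) = √591743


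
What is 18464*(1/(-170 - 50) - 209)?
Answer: -212248296/55 ≈ -3.8591e+6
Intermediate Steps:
18464*(1/(-170 - 50) - 209) = 18464*(1/(-220) - 209) = 18464*(-1/220 - 209) = 18464*(-45981/220) = -212248296/55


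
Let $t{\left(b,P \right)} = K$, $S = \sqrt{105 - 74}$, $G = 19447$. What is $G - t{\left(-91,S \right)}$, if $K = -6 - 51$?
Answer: $19504$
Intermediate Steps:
$S = \sqrt{31} \approx 5.5678$
$K = -57$
$t{\left(b,P \right)} = -57$
$G - t{\left(-91,S \right)} = 19447 - -57 = 19447 + 57 = 19504$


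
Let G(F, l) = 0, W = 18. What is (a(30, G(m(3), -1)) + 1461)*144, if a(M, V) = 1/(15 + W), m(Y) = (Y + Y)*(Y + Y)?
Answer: 2314272/11 ≈ 2.1039e+5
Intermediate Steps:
m(Y) = 4*Y**2 (m(Y) = (2*Y)*(2*Y) = 4*Y**2)
a(M, V) = 1/33 (a(M, V) = 1/(15 + 18) = 1/33)
(a(30, G(m(3), -1)) + 1461)*144 = (1/33 + 1461)*144 = (48214/33)*144 = 2314272/11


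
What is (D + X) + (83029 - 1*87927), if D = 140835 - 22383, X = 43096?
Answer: 156650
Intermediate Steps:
D = 118452
(D + X) + (83029 - 1*87927) = (118452 + 43096) + (83029 - 1*87927) = 161548 + (83029 - 87927) = 161548 - 4898 = 156650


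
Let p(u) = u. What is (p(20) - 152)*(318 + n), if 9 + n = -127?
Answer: -24024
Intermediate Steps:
n = -136 (n = -9 - 127 = -136)
(p(20) - 152)*(318 + n) = (20 - 152)*(318 - 136) = -132*182 = -24024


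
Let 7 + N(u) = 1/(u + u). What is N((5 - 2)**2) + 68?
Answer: 1099/18 ≈ 61.056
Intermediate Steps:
N(u) = -7 + 1/(2*u) (N(u) = -7 + 1/(u + u) = -7 + 1/(2*u))
N((5 - 2)**2) + 68 = (-7 + 1/(2*((5 - 2)**2))) + 68 = (-7 + 1/(2*(3**2))) + 68 = (-7 + (1/2)/9) + 68 = (-7 + (1/2)*(1/9)) + 68 = (-7 + 1/18) + 68 = -125/18 + 68 = 1099/18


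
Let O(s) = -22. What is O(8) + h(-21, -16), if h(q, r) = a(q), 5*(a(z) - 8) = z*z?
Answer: 371/5 ≈ 74.200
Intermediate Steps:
a(z) = 8 + z²/5 (a(z) = 8 + (z*z)/5 = 8 + z²/5)
h(q, r) = 8 + q²/5
O(8) + h(-21, -16) = -22 + (8 + (⅕)*(-21)²) = -22 + (8 + (⅕)*441) = -22 + (8 + 441/5) = -22 + 481/5 = 371/5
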